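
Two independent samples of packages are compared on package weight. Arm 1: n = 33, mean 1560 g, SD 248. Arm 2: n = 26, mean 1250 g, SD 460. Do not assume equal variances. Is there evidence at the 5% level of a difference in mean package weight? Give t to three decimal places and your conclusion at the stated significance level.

Let group 1 = arm 1, group 2 = arm 2. H0: μ_1 = μ_2; H1: μ_1 ≠ μ_2 (Welch's two-sample t-test, two-sided).
t = (x̄_1 − x̄_2)/√(s_1²/n_1 + s_2²/n_2) = (1560 − 1250)/√(248²/33 + 460²/26) = 3.100
Welch–Satterthwaite df ≈ 36.28
Two-sided p-value ≈ 0.004
Since p ≈ 0.004 < α = 0.05, reject H0; the evidence is statistically significant.

t = 3.100; reject H0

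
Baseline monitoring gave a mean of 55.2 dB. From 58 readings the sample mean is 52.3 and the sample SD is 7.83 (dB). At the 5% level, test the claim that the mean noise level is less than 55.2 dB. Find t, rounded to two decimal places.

-2.82

H0: μ = 55.2; H1: μ < 55.2 (one-sample t-test, left-tailed).
t = (x̄ − μ₀)/(s/√n) = (52.3 − 55.2)/(7.83/√58) = -2.82
df = n − 1 = 57
p-value = P(T ≤ -2.82) ≈ 0.0033
Since p ≈ 0.0033 < α = 0.05, reject H0; the data support H1.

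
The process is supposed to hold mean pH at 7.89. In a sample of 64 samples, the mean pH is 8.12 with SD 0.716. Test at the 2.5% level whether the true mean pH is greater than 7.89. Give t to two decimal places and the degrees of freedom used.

t = 2.57, df = 63

H0: μ = 7.89; H1: μ > 7.89 (one-sample t-test, right-tailed).
t = (x̄ − μ₀)/(s/√n) = (8.12 − 7.89)/(0.716/√64) = 2.57
df = n − 1 = 63
p-value = P(T ≥ 2.57) ≈ 0.0063
Since p ≈ 0.0063 < α = 0.025, reject H0; the evidence is statistically significant.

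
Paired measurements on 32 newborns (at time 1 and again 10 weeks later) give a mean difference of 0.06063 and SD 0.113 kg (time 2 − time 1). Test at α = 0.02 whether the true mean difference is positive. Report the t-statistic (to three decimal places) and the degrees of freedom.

t = 3.035, df = 31

H0: μ_d = 0; H1: μ_d > 0 (paired t-test on the differences, right-tailed).
t = d̄/(s_d/√n) = 0.06063/(0.113/√32) = 3.035
df = n − 1 = 31
p-value = P(T ≥ 3.035) ≈ 0.002
Since p ≈ 0.002 < α = 0.02, reject H0; the data support H1.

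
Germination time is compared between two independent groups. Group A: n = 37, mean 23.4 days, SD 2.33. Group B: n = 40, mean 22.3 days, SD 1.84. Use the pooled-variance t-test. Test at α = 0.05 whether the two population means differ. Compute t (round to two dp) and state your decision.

Let group 1 = group A, group 2 = group B. H0: μ_1 = μ_2; H1: μ_1 ≠ μ_2 (two-sample pooled-variance t-test, two-sided).
s_p² = [(37−1)·2.33² + (40−1)·1.84²]/(37+40−2) = 4.36638
t = (23.4 − 22.3)/√[4.36638·(1/37 + 1/40)] = 2.31
df = n₁ + n₂ − 2 = 75
Two-sided p-value ≈ 0.024
Since p ≈ 0.024 < α = 0.05, reject H0; the evidence is statistically significant.

t = 2.31; reject H0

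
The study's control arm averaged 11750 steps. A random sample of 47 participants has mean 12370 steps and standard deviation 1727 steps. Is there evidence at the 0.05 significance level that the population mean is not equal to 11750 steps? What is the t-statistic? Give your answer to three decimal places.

H0: μ = 11750; H1: μ ≠ 11750 (one-sample t-test, two-sided).
t = (x̄ − μ₀)/(s/√n) = (12370 − 11750)/(1727/√47) = 2.461
df = n − 1 = 46
Two-sided p-value ≈ 0.0177
Since p ≈ 0.0177 < α = 0.05, reject H0; the evidence is statistically significant.

2.461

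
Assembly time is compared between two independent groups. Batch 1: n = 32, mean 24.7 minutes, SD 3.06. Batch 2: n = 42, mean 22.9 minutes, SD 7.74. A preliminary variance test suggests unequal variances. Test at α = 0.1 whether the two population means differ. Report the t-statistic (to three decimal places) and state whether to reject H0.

t = 1.373; fail to reject H0

Let group 1 = batch 1, group 2 = batch 2. H0: μ_1 = μ_2; H1: μ_1 ≠ μ_2 (Welch's two-sample t-test, two-sided).
t = (x̄_1 − x̄_2)/√(s_1²/n_1 + s_2²/n_2) = (24.7 − 22.9)/√(3.06²/32 + 7.74²/42) = 1.373
Welch–Satterthwaite df ≈ 56.41
Two-sided p-value ≈ 0.1752
Since p ≈ 0.1752 > α = 0.1, fail to reject H0; the data do not provide sufficient evidence against H0.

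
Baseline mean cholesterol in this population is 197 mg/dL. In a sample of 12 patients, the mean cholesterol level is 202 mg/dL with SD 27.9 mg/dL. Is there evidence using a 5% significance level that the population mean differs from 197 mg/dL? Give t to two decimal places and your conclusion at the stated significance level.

t = 0.62; fail to reject H0

H0: μ = 197; H1: μ ≠ 197 (one-sample t-test, two-sided).
t = (x̄ − μ₀)/(s/√n) = (202 − 197)/(27.9/√12) = 0.62
df = n − 1 = 11
Two-sided p-value ≈ 0.5474
Since p ≈ 0.5474 > α = 0.05, fail to reject H0; the data do not provide sufficient evidence against H0.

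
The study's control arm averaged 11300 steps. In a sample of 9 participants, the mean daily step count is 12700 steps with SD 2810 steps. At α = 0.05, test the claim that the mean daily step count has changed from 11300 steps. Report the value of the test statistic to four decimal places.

H0: μ = 11300; H1: μ ≠ 11300 (one-sample t-test, two-sided).
t = (x̄ − μ₀)/(s/√n) = (12700 − 11300)/(2810/√9) = 1.4947
df = n − 1 = 8
Two-sided p-value ≈ 0.173
Since p ≈ 0.173 > α = 0.05, fail to reject H0; the evidence is not statistically significant.

1.4947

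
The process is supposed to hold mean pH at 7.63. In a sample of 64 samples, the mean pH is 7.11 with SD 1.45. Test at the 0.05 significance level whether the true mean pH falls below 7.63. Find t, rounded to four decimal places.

-2.8690

H0: μ = 7.63; H1: μ < 7.63 (one-sample t-test, left-tailed).
t = (x̄ − μ₀)/(s/√n) = (7.11 − 7.63)/(1.45/√64) = -2.8690
df = n − 1 = 63
p-value = P(T ≤ -2.8690) ≈ 0.003
Since p ≈ 0.003 < α = 0.05, reject H0; the evidence is statistically significant.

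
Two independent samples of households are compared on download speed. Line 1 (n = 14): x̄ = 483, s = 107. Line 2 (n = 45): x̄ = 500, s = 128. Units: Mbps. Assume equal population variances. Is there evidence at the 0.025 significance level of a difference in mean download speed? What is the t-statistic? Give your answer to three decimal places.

Let group 1 = line 1, group 2 = line 2. H0: μ_1 = μ_2; H1: μ_1 ≠ μ_2 (two-sample pooled-variance t-test, two-sided).
s_p² = [(14−1)·107² + (45−1)·128²]/(14+45−2) = 15258.5
t = (483 − 500)/√[15258.5·(1/14 + 1/45)] = -0.450
df = n₁ + n₂ − 2 = 57
Two-sided p-value ≈ 0.6546
Since p ≈ 0.6546 > α = 0.025, fail to reject H0; the data do not provide sufficient evidence against H0.

-0.450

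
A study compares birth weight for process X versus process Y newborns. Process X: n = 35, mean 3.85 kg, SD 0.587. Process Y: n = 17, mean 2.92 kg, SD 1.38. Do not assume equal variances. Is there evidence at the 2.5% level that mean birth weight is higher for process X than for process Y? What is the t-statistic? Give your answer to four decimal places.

2.6640

Let group 1 = process X, group 2 = process Y. H0: μ_1 = μ_2; H1: μ_1 > μ_2 (Welch's two-sample t-test, right-tailed).
t = (x̄_1 − x̄_2)/√(s_1²/n_1 + s_2²/n_2) = (3.85 − 2.92)/√(0.587²/35 + 1.38²/17) = 2.6640
Welch–Satterthwaite df ≈ 18.87
p-value = P(T ≥ 2.6640) ≈ 0.0077
Since p ≈ 0.0077 < α = 0.025, reject H0; the data support H1.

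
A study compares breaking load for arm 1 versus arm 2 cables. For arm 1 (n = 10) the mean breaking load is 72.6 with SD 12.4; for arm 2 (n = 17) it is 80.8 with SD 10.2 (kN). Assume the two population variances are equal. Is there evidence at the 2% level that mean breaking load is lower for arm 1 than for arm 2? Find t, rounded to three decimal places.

-1.863

Let group 1 = arm 1, group 2 = arm 2. H0: μ_1 = μ_2; H1: μ_1 < μ_2 (two-sample pooled-variance t-test, left-tailed).
s_p² = [(10−1)·12.4² + (17−1)·10.2²]/(10+17−2) = 121.939
t = (72.6 − 80.8)/√[121.939·(1/10 + 1/17)] = -1.863
df = n₁ + n₂ − 2 = 25
p-value = P(T ≤ -1.863) ≈ 0.0371
Since p ≈ 0.0371 > α = 0.02, fail to reject H0; the data do not provide sufficient evidence against H0.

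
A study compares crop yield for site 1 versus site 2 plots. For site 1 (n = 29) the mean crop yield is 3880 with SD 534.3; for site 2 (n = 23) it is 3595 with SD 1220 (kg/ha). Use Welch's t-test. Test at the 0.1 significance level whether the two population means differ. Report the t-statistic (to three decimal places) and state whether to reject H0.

t = 1.044; fail to reject H0

Let group 1 = site 1, group 2 = site 2. H0: μ_1 = μ_2; H1: μ_1 ≠ μ_2 (Welch's two-sample t-test, two-sided).
t = (x̄_1 − x̄_2)/√(s_1²/n_1 + s_2²/n_2) = (3880 − 3595)/√(534.3²/29 + 1220²/23) = 1.044
Welch–Satterthwaite df ≈ 28.68
Two-sided p-value ≈ 0.305
Since p ≈ 0.305 > α = 0.1, fail to reject H0; the evidence is not statistically significant.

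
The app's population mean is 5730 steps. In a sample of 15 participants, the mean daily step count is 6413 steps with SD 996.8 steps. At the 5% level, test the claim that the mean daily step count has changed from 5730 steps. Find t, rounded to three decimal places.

2.654

H0: μ = 5730; H1: μ ≠ 5730 (one-sample t-test, two-sided).
t = (x̄ − μ₀)/(s/√n) = (6413 − 5730)/(996.8/√15) = 2.654
df = n − 1 = 14
Two-sided p-value ≈ 0.0189
Since p ≈ 0.0189 < α = 0.05, reject H0; the evidence is statistically significant.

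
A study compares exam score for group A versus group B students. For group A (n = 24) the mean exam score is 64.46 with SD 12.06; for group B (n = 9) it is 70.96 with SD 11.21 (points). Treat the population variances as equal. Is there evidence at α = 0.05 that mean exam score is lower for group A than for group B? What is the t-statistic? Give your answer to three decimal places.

-1.404

Let group 1 = group A, group 2 = group B. H0: μ_1 = μ_2; H1: μ_1 < μ_2 (two-sample pooled-variance t-test, left-tailed).
s_p² = [(24−1)·12.06² + (9−1)·11.21²]/(24+9−2) = 140.339
t = (64.46 − 70.96)/√[140.339·(1/24 + 1/9)] = -1.404
df = n₁ + n₂ − 2 = 31
p-value = P(T ≤ -1.404) ≈ 0.0852
Since p ≈ 0.0852 > α = 0.05, fail to reject H0; the evidence is not statistically significant.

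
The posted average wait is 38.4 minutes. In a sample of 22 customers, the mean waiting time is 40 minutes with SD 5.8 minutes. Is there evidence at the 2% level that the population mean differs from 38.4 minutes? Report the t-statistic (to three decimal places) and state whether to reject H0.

t = 1.294; fail to reject H0

H0: μ = 38.4; H1: μ ≠ 38.4 (one-sample t-test, two-sided).
t = (x̄ − μ₀)/(s/√n) = (40 − 38.4)/(5.8/√22) = 1.294
df = n − 1 = 21
Two-sided p-value ≈ 0.2097
Since p ≈ 0.2097 > α = 0.02, fail to reject H0; the evidence is not statistically significant.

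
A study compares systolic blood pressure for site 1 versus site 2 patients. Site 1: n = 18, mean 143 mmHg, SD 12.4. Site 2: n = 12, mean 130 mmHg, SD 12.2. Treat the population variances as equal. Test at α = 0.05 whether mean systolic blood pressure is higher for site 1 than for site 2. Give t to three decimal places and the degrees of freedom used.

t = 2.831, df = 28

Let group 1 = site 1, group 2 = site 2. H0: μ_1 = μ_2; H1: μ_1 > μ_2 (two-sample pooled-variance t-test, right-tailed).
s_p² = [(18−1)·12.4² + (12−1)·12.2²]/(18+12−2) = 151.827
t = (143 − 130)/√[151.827·(1/18 + 1/12)] = 2.831
df = n₁ + n₂ − 2 = 28
p-value = P(T ≥ 2.831) ≈ 0.0042
Since p ≈ 0.0042 < α = 0.05, reject H0; the evidence is statistically significant.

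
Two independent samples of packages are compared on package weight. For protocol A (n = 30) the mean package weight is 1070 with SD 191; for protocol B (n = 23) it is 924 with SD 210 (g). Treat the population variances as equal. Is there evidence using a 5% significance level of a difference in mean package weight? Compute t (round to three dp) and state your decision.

Let group 1 = protocol A, group 2 = protocol B. H0: μ_1 = μ_2; H1: μ_1 ≠ μ_2 (two-sample pooled-variance t-test, two-sided).
s_p² = [(30−1)·191² + (23−1)·210²]/(30+23−2) = 39767.6
t = (1070 − 924)/√[39767.6·(1/30 + 1/23)] = 2.642
df = n₁ + n₂ − 2 = 51
Two-sided p-value ≈ 0.0109
Since p ≈ 0.0109 < α = 0.05, reject H0; the data support H1.

t = 2.642; reject H0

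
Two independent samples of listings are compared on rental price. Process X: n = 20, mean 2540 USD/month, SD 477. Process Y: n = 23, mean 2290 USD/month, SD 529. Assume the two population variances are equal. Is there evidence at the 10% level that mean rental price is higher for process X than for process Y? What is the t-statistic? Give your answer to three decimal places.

1.617

Let group 1 = process X, group 2 = process Y. H0: μ_1 = μ_2; H1: μ_1 > μ_2 (two-sample pooled-variance t-test, right-tailed).
s_p² = [(20−1)·477² + (23−1)·529²]/(20+23−2) = 255599
t = (2540 − 2290)/√[255599·(1/20 + 1/23)] = 1.617
df = n₁ + n₂ − 2 = 41
p-value = P(T ≥ 1.617) ≈ 0.057
Since p ≈ 0.057 < α = 0.1, reject H0; the evidence is statistically significant.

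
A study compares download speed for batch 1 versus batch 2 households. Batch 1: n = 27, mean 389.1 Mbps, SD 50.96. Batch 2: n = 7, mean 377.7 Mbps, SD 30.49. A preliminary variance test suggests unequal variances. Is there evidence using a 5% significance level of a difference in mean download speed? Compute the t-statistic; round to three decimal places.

Let group 1 = batch 1, group 2 = batch 2. H0: μ_1 = μ_2; H1: μ_1 ≠ μ_2 (Welch's two-sample t-test, two-sided).
t = (x̄_1 − x̄_2)/√(s_1²/n_1 + s_2²/n_2) = (389.1 − 377.7)/√(50.96²/27 + 30.49²/7) = 0.753
Welch–Satterthwaite df ≈ 15.91
Two-sided p-value ≈ 0.462
Since p ≈ 0.462 > α = 0.05, fail to reject H0; the evidence is not statistically significant.

0.753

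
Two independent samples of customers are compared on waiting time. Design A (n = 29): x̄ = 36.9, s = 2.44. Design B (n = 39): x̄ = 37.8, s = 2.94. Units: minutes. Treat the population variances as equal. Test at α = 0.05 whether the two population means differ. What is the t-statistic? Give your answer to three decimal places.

-1.340

Let group 1 = design A, group 2 = design B. H0: μ_1 = μ_2; H1: μ_1 ≠ μ_2 (two-sample pooled-variance t-test, two-sided).
s_p² = [(29−1)·2.44² + (39−1)·2.94²]/(29+39−2) = 7.50239
t = (36.9 − 37.8)/√[7.50239·(1/29 + 1/39)] = -1.340
df = n₁ + n₂ − 2 = 66
Two-sided p-value ≈ 0.185
Since p ≈ 0.185 > α = 0.05, fail to reject H0; the data do not provide sufficient evidence against H0.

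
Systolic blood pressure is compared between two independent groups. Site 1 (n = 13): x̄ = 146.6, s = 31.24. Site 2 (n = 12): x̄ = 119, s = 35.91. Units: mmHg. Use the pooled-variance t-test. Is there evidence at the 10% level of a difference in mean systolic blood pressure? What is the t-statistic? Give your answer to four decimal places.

2.0547

Let group 1 = site 1, group 2 = site 2. H0: μ_1 = μ_2; H1: μ_1 ≠ μ_2 (two-sample pooled-variance t-test, two-sided).
s_p² = [(13−1)·31.24² + (12−1)·35.91²]/(13+12−2) = 1125.92
t = (146.6 − 119)/√[1125.92·(1/13 + 1/12)] = 2.0547
df = n₁ + n₂ − 2 = 23
Two-sided p-value ≈ 0.051
Since p ≈ 0.051 < α = 0.1, reject H0; the evidence is statistically significant.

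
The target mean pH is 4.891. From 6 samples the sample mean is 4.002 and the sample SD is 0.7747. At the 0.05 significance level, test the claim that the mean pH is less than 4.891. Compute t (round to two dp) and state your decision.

t = -2.81; reject H0

H0: μ = 4.891; H1: μ < 4.891 (one-sample t-test, left-tailed).
t = (x̄ − μ₀)/(s/√n) = (4.002 − 4.891)/(0.7747/√6) = -2.81
df = n − 1 = 5
p-value = P(T ≤ -2.81) ≈ 0.019
Since p ≈ 0.019 < α = 0.05, reject H0; the evidence is statistically significant.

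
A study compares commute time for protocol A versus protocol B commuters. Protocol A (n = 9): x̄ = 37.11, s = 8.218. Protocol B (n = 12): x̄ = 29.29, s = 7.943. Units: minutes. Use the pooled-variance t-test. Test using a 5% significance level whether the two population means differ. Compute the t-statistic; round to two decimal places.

Let group 1 = protocol A, group 2 = protocol B. H0: μ_1 = μ_2; H1: μ_1 ≠ μ_2 (two-sample pooled-variance t-test, two-sided).
s_p² = [(9−1)·8.218² + (12−1)·7.943²]/(9+12−2) = 64.9625
t = (37.11 − 29.29)/√[64.9625·(1/9 + 1/12)] = 2.20
df = n₁ + n₂ − 2 = 19
Two-sided p-value ≈ 0.040
Since p ≈ 0.040 < α = 0.05, reject H0; the evidence is statistically significant.

2.20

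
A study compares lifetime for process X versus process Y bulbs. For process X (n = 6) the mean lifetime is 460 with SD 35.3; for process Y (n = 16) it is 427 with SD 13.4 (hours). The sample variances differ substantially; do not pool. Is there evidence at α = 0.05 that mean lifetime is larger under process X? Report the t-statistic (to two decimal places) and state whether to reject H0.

t = 2.23; reject H0

Let group 1 = process X, group 2 = process Y. H0: μ_1 = μ_2; H1: μ_1 > μ_2 (Welch's two-sample t-test, right-tailed).
t = (x̄_1 − x̄_2)/√(s_1²/n_1 + s_2²/n_2) = (460 − 427)/√(35.3²/6 + 13.4²/16) = 2.23
Welch–Satterthwaite df ≈ 5.55
p-value = P(T ≥ 2.23) ≈ 0.0354
Since p ≈ 0.0354 < α = 0.05, reject H0; the evidence is statistically significant.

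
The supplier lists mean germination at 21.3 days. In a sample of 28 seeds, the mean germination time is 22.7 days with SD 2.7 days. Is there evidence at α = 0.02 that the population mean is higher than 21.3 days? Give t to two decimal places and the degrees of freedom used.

H0: μ = 21.3; H1: μ > 21.3 (one-sample t-test, right-tailed).
t = (x̄ − μ₀)/(s/√n) = (22.7 − 21.3)/(2.7/√28) = 2.74
df = n − 1 = 27
p-value = P(T ≥ 2.74) ≈ 0.005
Since p ≈ 0.005 < α = 0.02, reject H0; the evidence is statistically significant.

t = 2.74, df = 27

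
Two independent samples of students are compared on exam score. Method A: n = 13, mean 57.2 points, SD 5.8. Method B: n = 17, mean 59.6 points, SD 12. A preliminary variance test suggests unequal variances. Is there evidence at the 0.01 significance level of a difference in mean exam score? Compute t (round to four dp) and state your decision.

Let group 1 = method A, group 2 = method B. H0: μ_1 = μ_2; H1: μ_1 ≠ μ_2 (Welch's two-sample t-test, two-sided).
t = (x̄_1 − x̄_2)/√(s_1²/n_1 + s_2²/n_2) = (57.2 − 59.6)/√(5.8²/13 + 12²/17) = -0.7217
Welch–Satterthwaite df ≈ 24.25
Two-sided p-value ≈ 0.477
Since p ≈ 0.477 > α = 0.01, fail to reject H0; the evidence is not statistically significant.

t = -0.7217; fail to reject H0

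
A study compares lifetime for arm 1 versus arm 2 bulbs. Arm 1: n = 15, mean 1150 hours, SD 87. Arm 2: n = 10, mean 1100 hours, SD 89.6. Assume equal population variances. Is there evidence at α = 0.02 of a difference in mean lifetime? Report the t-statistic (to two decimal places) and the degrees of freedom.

t = 1.39, df = 23

Let group 1 = arm 1, group 2 = arm 2. H0: μ_1 = μ_2; H1: μ_1 ≠ μ_2 (two-sample pooled-variance t-test, two-sided).
s_p² = [(15−1)·87² + (10−1)·89.6²]/(15+10−2) = 7748.67
t = (1150 − 1100)/√[7748.67·(1/15 + 1/10)] = 1.39
df = n₁ + n₂ − 2 = 23
Two-sided p-value ≈ 0.1774
Since p ≈ 0.1774 > α = 0.02, fail to reject H0; the evidence is not statistically significant.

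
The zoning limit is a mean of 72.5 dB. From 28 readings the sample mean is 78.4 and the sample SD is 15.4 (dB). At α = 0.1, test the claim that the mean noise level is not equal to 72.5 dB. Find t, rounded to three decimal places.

H0: μ = 72.5; H1: μ ≠ 72.5 (one-sample t-test, two-sided).
t = (x̄ − μ₀)/(s/√n) = (78.4 − 72.5)/(15.4/√28) = 2.027
df = n − 1 = 27
Two-sided p-value ≈ 0.0526
Since p ≈ 0.0526 < α = 0.1, reject H0; the data support H1.

2.027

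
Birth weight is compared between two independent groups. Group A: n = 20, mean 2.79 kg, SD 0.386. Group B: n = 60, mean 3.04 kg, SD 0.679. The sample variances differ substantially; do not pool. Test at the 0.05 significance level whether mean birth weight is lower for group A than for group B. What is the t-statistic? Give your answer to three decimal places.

Let group 1 = group A, group 2 = group B. H0: μ_1 = μ_2; H1: μ_1 < μ_2 (Welch's two-sample t-test, left-tailed).
t = (x̄_1 − x̄_2)/√(s_1²/n_1 + s_2²/n_2) = (2.79 − 3.04)/√(0.386²/20 + 0.679²/60) = -2.032
Welch–Satterthwaite df ≈ 58.40
p-value = P(T ≤ -2.032) ≈ 0.023
Since p ≈ 0.023 < α = 0.05, reject H0; the evidence is statistically significant.

-2.032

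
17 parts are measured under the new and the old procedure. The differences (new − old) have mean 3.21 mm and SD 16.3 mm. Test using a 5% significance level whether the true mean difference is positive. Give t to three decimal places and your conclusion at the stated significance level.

H0: μ_d = 0; H1: μ_d > 0 (paired t-test on the differences, right-tailed).
t = d̄/(s_d/√n) = 3.21/(16.3/√17) = 0.812
df = n − 1 = 16
p-value = P(T ≥ 0.812) ≈ 0.214
Since p ≈ 0.214 > α = 0.05, fail to reject H0; the data do not provide sufficient evidence against H0.

t = 0.812; fail to reject H0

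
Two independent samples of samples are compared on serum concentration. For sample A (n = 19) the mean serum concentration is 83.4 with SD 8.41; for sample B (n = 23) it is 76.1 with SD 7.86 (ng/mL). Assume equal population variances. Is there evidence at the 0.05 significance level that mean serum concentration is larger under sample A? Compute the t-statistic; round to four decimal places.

2.9027

Let group 1 = sample A, group 2 = sample B. H0: μ_1 = μ_2; H1: μ_1 > μ_2 (two-sample pooled-variance t-test, right-tailed).
s_p² = [(19−1)·8.41² + (23−1)·7.86²]/(19+23−2) = 65.8064
t = (83.4 − 76.1)/√[65.8064·(1/19 + 1/23)] = 2.9027
df = n₁ + n₂ − 2 = 40
p-value = P(T ≥ 2.9027) ≈ 0.003
Since p ≈ 0.003 < α = 0.05, reject H0; the data support H1.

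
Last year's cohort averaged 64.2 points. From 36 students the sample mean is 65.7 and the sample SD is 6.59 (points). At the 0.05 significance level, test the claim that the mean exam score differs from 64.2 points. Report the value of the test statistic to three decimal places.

H0: μ = 64.2; H1: μ ≠ 64.2 (one-sample t-test, two-sided).
t = (x̄ − μ₀)/(s/√n) = (65.7 − 64.2)/(6.59/√36) = 1.366
df = n − 1 = 35
Two-sided p-value ≈ 0.181
Since p ≈ 0.181 > α = 0.05, fail to reject H0; the evidence is not statistically significant.

1.366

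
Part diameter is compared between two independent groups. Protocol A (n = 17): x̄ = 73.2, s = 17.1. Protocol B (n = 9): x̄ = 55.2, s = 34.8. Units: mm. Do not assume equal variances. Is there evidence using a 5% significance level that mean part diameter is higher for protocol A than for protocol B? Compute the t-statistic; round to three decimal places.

Let group 1 = protocol A, group 2 = protocol B. H0: μ_1 = μ_2; H1: μ_1 > μ_2 (Welch's two-sample t-test, right-tailed).
t = (x̄_1 − x̄_2)/√(s_1²/n_1 + s_2²/n_2) = (73.2 − 55.2)/√(17.1²/17 + 34.8²/9) = 1.461
Welch–Satterthwaite df ≈ 10.09
p-value = P(T ≥ 1.461) ≈ 0.087
Since p ≈ 0.087 > α = 0.05, fail to reject H0; the evidence is not statistically significant.

1.461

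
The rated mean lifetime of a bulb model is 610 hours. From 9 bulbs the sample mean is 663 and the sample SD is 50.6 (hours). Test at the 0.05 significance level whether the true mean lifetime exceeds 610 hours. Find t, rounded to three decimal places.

3.142

H0: μ = 610; H1: μ > 610 (one-sample t-test, right-tailed).
t = (x̄ − μ₀)/(s/√n) = (663 − 610)/(50.6/√9) = 3.142
df = n − 1 = 8
p-value = P(T ≥ 3.142) ≈ 0.007
Since p ≈ 0.007 < α = 0.05, reject H0; the data support H1.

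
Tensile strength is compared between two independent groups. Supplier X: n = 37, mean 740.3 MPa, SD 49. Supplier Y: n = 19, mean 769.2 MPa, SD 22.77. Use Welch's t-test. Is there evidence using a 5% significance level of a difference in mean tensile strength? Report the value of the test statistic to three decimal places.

Let group 1 = supplier X, group 2 = supplier Y. H0: μ_1 = μ_2; H1: μ_1 ≠ μ_2 (Welch's two-sample t-test, two-sided).
t = (x̄_1 − x̄_2)/√(s_1²/n_1 + s_2²/n_2) = (740.3 − 769.2)/√(49²/37 + 22.77²/19) = -3.010
Welch–Satterthwaite df ≈ 53.66
Two-sided p-value ≈ 0.004
Since p ≈ 0.004 < α = 0.05, reject H0; the data support H1.

-3.010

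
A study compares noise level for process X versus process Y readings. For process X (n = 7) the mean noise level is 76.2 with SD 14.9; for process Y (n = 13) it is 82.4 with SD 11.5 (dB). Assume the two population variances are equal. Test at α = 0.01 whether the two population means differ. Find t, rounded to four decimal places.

-1.0385

Let group 1 = process X, group 2 = process Y. H0: μ_1 = μ_2; H1: μ_1 ≠ μ_2 (two-sample pooled-variance t-test, two-sided).
s_p² = [(7−1)·14.9² + (13−1)·11.5²]/(7+13−2) = 162.17
t = (76.2 − 82.4)/√[162.17·(1/7 + 1/13)] = -1.0385
df = n₁ + n₂ − 2 = 18
Two-sided p-value ≈ 0.313
Since p ≈ 0.313 > α = 0.01, fail to reject H0; the data do not provide sufficient evidence against H0.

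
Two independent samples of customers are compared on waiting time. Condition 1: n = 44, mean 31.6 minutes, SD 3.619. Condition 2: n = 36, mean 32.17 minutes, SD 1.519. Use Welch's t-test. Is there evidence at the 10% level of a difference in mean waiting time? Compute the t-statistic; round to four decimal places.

Let group 1 = condition 1, group 2 = condition 2. H0: μ_1 = μ_2; H1: μ_1 ≠ μ_2 (Welch's two-sample t-test, two-sided).
t = (x̄_1 − x̄_2)/√(s_1²/n_1 + s_2²/n_2) = (31.6 − 32.17)/√(3.619²/44 + 1.519²/36) = -0.9477
Welch–Satterthwaite df ≈ 60.09
Two-sided p-value ≈ 0.347
Since p ≈ 0.347 > α = 0.1, fail to reject H0; the data do not provide sufficient evidence against H0.

-0.9477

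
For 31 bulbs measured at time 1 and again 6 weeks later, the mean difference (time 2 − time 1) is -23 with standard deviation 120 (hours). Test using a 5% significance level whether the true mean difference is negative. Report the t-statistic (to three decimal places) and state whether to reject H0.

H0: μ_d = 0; H1: μ_d < 0 (paired t-test on the differences, left-tailed).
t = d̄/(s_d/√n) = -23/(120/√31) = -1.067
df = n − 1 = 30
p-value = P(T ≤ -1.067) ≈ 0.1472
Since p ≈ 0.1472 > α = 0.05, fail to reject H0; the evidence is not statistically significant.

t = -1.067; fail to reject H0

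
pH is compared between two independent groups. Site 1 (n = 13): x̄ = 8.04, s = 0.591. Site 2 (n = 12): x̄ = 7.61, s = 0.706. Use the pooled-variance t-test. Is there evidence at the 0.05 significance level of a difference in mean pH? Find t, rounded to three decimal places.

Let group 1 = site 1, group 2 = site 2. H0: μ_1 = μ_2; H1: μ_1 ≠ μ_2 (two-sample pooled-variance t-test, two-sided).
s_p² = [(13−1)·0.591² + (12−1)·0.706²]/(13+12−2) = 0.420616
t = (8.04 − 7.61)/√[0.420616·(1/13 + 1/12)] = 1.656
df = n₁ + n₂ − 2 = 23
Two-sided p-value ≈ 0.1113
Since p ≈ 0.1113 > α = 0.05, fail to reject H0; the evidence is not statistically significant.

1.656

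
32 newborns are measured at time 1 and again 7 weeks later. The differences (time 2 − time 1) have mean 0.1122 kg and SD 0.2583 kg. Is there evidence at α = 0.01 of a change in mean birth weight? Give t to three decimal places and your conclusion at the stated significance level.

t = 2.457; fail to reject H0

H0: μ_d = 0; H1: μ_d ≠ 0 (paired t-test on the differences, two-sided).
t = d̄/(s_d/√n) = 0.1122/(0.2583/√32) = 2.457
df = n − 1 = 31
Two-sided p-value ≈ 0.020
Since p ≈ 0.020 > α = 0.01, fail to reject H0; the data do not provide sufficient evidence against H0.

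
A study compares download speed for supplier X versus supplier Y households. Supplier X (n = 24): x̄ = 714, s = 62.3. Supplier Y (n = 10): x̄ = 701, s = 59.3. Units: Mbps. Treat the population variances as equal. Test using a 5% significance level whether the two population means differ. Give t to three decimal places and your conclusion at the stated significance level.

t = 0.562; fail to reject H0

Let group 1 = supplier X, group 2 = supplier Y. H0: μ_1 = μ_2; H1: μ_1 ≠ μ_2 (two-sample pooled-variance t-test, two-sided).
s_p² = [(24−1)·62.3² + (10−1)·59.3²]/(24+10−2) = 3778.69
t = (714 − 701)/√[3778.69·(1/24 + 1/10)] = 0.562
df = n₁ + n₂ − 2 = 32
Two-sided p-value ≈ 0.578
Since p ≈ 0.578 > α = 0.05, fail to reject H0; the evidence is not statistically significant.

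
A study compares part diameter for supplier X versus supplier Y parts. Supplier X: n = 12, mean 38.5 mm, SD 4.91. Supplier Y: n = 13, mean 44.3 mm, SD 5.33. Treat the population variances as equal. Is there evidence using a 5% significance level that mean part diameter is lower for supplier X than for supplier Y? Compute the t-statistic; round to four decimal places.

-2.8224

Let group 1 = supplier X, group 2 = supplier Y. H0: μ_1 = μ_2; H1: μ_1 < μ_2 (two-sample pooled-variance t-test, left-tailed).
s_p² = [(12−1)·4.91² + (13−1)·5.33²]/(12+13−2) = 26.352
t = (38.5 − 44.3)/√[26.352·(1/12 + 1/13)] = -2.8224
df = n₁ + n₂ − 2 = 23
p-value = P(T ≤ -2.8224) ≈ 0.005
Since p ≈ 0.005 < α = 0.05, reject H0; the evidence is statistically significant.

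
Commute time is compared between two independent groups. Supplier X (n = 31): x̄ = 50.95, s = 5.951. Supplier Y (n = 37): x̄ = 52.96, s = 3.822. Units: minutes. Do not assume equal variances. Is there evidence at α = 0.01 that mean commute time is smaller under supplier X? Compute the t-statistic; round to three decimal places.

-1.621

Let group 1 = supplier X, group 2 = supplier Y. H0: μ_1 = μ_2; H1: μ_1 < μ_2 (Welch's two-sample t-test, left-tailed).
t = (x̄_1 − x̄_2)/√(s_1²/n_1 + s_2²/n_2) = (50.95 − 52.96)/√(5.951²/31 + 3.822²/37) = -1.621
Welch–Satterthwaite df ≈ 49.40
p-value = P(T ≤ -1.621) ≈ 0.0557
Since p ≈ 0.0557 > α = 0.01, fail to reject H0; the data do not provide sufficient evidence against H0.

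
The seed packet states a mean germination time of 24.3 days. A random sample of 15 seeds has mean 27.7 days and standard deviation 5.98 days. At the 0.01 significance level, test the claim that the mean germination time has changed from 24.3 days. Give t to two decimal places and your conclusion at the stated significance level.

t = 2.20; fail to reject H0

H0: μ = 24.3; H1: μ ≠ 24.3 (one-sample t-test, two-sided).
t = (x̄ − μ₀)/(s/√n) = (27.7 − 24.3)/(5.98/√15) = 2.20
df = n − 1 = 14
Two-sided p-value ≈ 0.045
Since p ≈ 0.045 > α = 0.01, fail to reject H0; the data do not provide sufficient evidence against H0.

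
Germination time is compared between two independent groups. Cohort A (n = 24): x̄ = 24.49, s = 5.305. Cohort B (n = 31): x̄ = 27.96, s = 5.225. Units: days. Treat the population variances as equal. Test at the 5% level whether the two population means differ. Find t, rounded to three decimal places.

Let group 1 = cohort A, group 2 = cohort B. H0: μ_1 = μ_2; H1: μ_1 ≠ μ_2 (two-sample pooled-variance t-test, two-sided).
s_p² = [(24−1)·5.305² + (31−1)·5.225²]/(24+31−2) = 27.6662
t = (24.49 − 27.96)/√[27.6662·(1/24 + 1/31)] = -2.426
df = n₁ + n₂ − 2 = 53
Two-sided p-value ≈ 0.0187
Since p ≈ 0.0187 < α = 0.05, reject H0; the evidence is statistically significant.

-2.426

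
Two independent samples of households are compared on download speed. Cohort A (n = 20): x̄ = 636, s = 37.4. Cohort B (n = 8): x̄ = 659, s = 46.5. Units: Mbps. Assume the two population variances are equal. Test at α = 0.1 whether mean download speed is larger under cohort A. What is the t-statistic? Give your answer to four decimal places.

Let group 1 = cohort A, group 2 = cohort B. H0: μ_1 = μ_2; H1: μ_1 > μ_2 (two-sample pooled-variance t-test, right-tailed).
s_p² = [(20−1)·37.4² + (8−1)·46.5²]/(20+8−2) = 1604.32
t = (636 − 659)/√[1604.32·(1/20 + 1/8)] = -1.3727
df = n₁ + n₂ − 2 = 26
p-value = P(T ≥ -1.3727) ≈ 0.909
Since p ≈ 0.909 > α = 0.1, fail to reject H0; the evidence is not statistically significant.

-1.3727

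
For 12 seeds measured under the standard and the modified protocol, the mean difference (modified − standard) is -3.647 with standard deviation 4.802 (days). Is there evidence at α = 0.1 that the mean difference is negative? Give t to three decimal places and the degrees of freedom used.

H0: μ_d = 0; H1: μ_d < 0 (paired t-test on the differences, left-tailed).
t = d̄/(s_d/√n) = -3.647/(4.802/√12) = -2.631
df = n − 1 = 11
p-value = P(T ≤ -2.631) ≈ 0.012
Since p ≈ 0.012 < α = 0.1, reject H0; the evidence is statistically significant.

t = -2.631, df = 11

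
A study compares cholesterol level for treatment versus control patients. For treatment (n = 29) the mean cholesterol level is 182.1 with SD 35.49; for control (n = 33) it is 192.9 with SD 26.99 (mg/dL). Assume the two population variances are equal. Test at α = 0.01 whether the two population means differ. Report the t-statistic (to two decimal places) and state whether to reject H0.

Let group 1 = treatment, group 2 = control. H0: μ_1 = μ_2; H1: μ_1 ≠ μ_2 (two-sample pooled-variance t-test, two-sided).
s_p² = [(29−1)·35.49² + (33−1)·26.99²]/(29+33−2) = 976.297
t = (182.1 − 192.9)/√[976.297·(1/29 + 1/33)] = -1.36
df = n₁ + n₂ − 2 = 60
Two-sided p-value ≈ 0.180
Since p ≈ 0.180 > α = 0.01, fail to reject H0; the evidence is not statistically significant.

t = -1.36; fail to reject H0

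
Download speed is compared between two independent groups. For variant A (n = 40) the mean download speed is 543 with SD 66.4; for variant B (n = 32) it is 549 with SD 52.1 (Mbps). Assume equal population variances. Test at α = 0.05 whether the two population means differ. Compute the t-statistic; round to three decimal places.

-0.418

Let group 1 = variant A, group 2 = variant B. H0: μ_1 = μ_2; H1: μ_1 ≠ μ_2 (two-sample pooled-variance t-test, two-sided).
s_p² = [(40−1)·66.4² + (32−1)·52.1²]/(40+32−2) = 3658.52
t = (543 − 549)/√[3658.52·(1/40 + 1/32)] = -0.418
df = n₁ + n₂ − 2 = 70
Two-sided p-value ≈ 0.6770
Since p ≈ 0.6770 > α = 0.05, fail to reject H0; the evidence is not statistically significant.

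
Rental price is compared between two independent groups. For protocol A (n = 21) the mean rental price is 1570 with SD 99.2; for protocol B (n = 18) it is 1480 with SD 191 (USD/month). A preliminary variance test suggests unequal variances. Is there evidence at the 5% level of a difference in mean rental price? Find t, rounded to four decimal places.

Let group 1 = protocol A, group 2 = protocol B. H0: μ_1 = μ_2; H1: μ_1 ≠ μ_2 (Welch's two-sample t-test, two-sided).
t = (x̄_1 − x̄_2)/√(s_1²/n_1 + s_2²/n_2) = (1570 − 1480)/√(99.2²/21 + 191²/18) = 1.8017
Welch–Satterthwaite df ≈ 24.65
Two-sided p-value ≈ 0.0838
Since p ≈ 0.0838 > α = 0.05, fail to reject H0; the evidence is not statistically significant.

1.8017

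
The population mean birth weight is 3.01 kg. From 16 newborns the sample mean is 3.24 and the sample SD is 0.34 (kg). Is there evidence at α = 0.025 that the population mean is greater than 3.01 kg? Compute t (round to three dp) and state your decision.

t = 2.706; reject H0

H0: μ = 3.01; H1: μ > 3.01 (one-sample t-test, right-tailed).
t = (x̄ − μ₀)/(s/√n) = (3.24 − 3.01)/(0.34/√16) = 2.706
df = n − 1 = 15
p-value = P(T ≥ 2.706) ≈ 0.0081
Since p ≈ 0.0081 < α = 0.025, reject H0; the data support H1.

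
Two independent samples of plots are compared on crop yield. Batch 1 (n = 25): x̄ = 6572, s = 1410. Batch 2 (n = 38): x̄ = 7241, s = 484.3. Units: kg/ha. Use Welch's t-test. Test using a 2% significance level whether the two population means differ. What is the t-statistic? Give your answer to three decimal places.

Let group 1 = batch 1, group 2 = batch 2. H0: μ_1 = μ_2; H1: μ_1 ≠ μ_2 (Welch's two-sample t-test, two-sided).
t = (x̄_1 − x̄_2)/√(s_1²/n_1 + s_2²/n_2) = (6572 − 7241)/√(1410²/25 + 484.3²/38) = -2.285
Welch–Satterthwaite df ≈ 27.76
Two-sided p-value ≈ 0.030
Since p ≈ 0.030 > α = 0.02, fail to reject H0; the evidence is not statistically significant.

-2.285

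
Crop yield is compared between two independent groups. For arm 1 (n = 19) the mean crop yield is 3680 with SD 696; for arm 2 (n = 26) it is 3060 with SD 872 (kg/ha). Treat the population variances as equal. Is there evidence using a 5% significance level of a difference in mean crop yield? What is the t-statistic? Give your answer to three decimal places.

Let group 1 = arm 1, group 2 = arm 2. H0: μ_1 = μ_2; H1: μ_1 ≠ μ_2 (two-sample pooled-variance t-test, two-sided).
s_p² = [(19−1)·696² + (26−1)·872²]/(19+26−2) = 644863
t = (3680 − 3060)/√[644863·(1/19 + 1/26)] = 2.558
df = n₁ + n₂ − 2 = 43
Two-sided p-value ≈ 0.014
Since p ≈ 0.014 < α = 0.05, reject H0; the evidence is statistically significant.

2.558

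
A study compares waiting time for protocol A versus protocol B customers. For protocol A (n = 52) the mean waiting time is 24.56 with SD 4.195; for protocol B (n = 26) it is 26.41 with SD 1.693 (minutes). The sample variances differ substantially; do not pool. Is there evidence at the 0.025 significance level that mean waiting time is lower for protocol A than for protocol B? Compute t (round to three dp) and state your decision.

Let group 1 = protocol A, group 2 = protocol B. H0: μ_1 = μ_2; H1: μ_1 < μ_2 (Welch's two-sample t-test, left-tailed).
t = (x̄_1 − x̄_2)/√(s_1²/n_1 + s_2²/n_2) = (24.56 − 26.41)/√(4.195²/52 + 1.693²/26) = -2.762
Welch–Satterthwaite df ≈ 73.69
p-value = P(T ≤ -2.762) ≈ 0.0036
Since p ≈ 0.0036 < α = 0.025, reject H0; the data support H1.

t = -2.762; reject H0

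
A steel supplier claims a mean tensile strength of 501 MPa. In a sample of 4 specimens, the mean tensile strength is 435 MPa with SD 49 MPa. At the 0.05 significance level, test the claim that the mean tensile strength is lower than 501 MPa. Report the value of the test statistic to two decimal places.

H0: μ = 501; H1: μ < 501 (one-sample t-test, left-tailed).
t = (x̄ − μ₀)/(s/√n) = (435 − 501)/(49/√4) = -2.69
df = n − 1 = 3
p-value = P(T ≤ -2.69) ≈ 0.037
Since p ≈ 0.037 < α = 0.05, reject H0; the data support H1.

-2.69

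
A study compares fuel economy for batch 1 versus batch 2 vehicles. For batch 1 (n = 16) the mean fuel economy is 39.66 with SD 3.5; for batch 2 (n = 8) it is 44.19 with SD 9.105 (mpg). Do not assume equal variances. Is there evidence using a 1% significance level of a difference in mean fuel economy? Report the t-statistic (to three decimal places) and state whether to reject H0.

Let group 1 = batch 1, group 2 = batch 2. H0: μ_1 = μ_2; H1: μ_1 ≠ μ_2 (Welch's two-sample t-test, two-sided).
t = (x̄_1 − x̄_2)/√(s_1²/n_1 + s_2²/n_2) = (39.66 − 44.19)/√(3.5²/16 + 9.105²/8) = -1.358
Welch–Satterthwaite df ≈ 8.05
Two-sided p-value ≈ 0.2113
Since p ≈ 0.2113 > α = 0.01, fail to reject H0; the data do not provide sufficient evidence against H0.

t = -1.358; fail to reject H0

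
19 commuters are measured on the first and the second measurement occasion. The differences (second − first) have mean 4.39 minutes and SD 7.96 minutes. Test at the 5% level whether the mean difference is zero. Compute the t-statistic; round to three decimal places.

2.404

H0: μ_d = 0; H1: μ_d ≠ 0 (paired t-test on the differences, two-sided).
t = d̄/(s_d/√n) = 4.39/(7.96/√19) = 2.404
df = n − 1 = 18
Two-sided p-value ≈ 0.0272
Since p ≈ 0.0272 < α = 0.05, reject H0; the evidence is statistically significant.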